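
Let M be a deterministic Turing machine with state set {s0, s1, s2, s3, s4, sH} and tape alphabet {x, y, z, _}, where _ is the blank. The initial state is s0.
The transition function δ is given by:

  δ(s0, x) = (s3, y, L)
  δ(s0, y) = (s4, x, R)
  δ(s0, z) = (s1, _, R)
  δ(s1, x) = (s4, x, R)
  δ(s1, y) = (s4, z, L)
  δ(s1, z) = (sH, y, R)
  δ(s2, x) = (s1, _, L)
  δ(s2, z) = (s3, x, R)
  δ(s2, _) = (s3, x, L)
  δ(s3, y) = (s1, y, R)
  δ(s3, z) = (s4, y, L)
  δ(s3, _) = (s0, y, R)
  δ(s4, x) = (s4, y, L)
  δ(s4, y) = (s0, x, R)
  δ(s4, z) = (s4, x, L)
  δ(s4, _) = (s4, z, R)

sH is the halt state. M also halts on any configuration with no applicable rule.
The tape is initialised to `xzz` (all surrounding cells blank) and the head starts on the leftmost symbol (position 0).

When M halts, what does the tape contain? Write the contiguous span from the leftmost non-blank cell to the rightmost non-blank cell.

state=s0 head=0 tape=__[x]zz_   (s0,x)→(s3,y,L)
state=s3 head=-1 tape=_[_]yzz_   (s3,_)→(s0,y,R)
state=s0 head=0 tape=_y[y]zz_   (s0,y)→(s4,x,R)
state=s4 head=1 tape=_yx[z]z_   (s4,z)→(s4,x,L)
state=s4 head=0 tape=_y[x]xz_   (s4,x)→(s4,y,L)
state=s4 head=-1 tape=_[y]yxz_   (s4,y)→(s0,x,R)
state=s0 head=0 tape=_x[y]xz_   (s0,y)→(s4,x,R)
state=s4 head=1 tape=_xx[x]z_   (s4,x)→(s4,y,L)
state=s4 head=0 tape=_x[x]yz_   (s4,x)→(s4,y,L)
state=s4 head=-1 tape=_[x]yyz_   (s4,x)→(s4,y,L)
state=s4 head=-2 tape=[_]yyyz_   (s4,_)→(s4,z,R)
state=s4 head=-1 tape=z[y]yyz_   (s4,y)→(s0,x,R)
state=s0 head=0 tape=zx[y]yz_   (s0,y)→(s4,x,R)
state=s4 head=1 tape=zxx[y]z_   (s4,y)→(s0,x,R)
state=s0 head=2 tape=zxxx[z]_   (s0,z)→(s1,_,R)
state=s1 head=3 tape=zxxx_[_]
The non-blank tape span at halt is zxxx.

zxxx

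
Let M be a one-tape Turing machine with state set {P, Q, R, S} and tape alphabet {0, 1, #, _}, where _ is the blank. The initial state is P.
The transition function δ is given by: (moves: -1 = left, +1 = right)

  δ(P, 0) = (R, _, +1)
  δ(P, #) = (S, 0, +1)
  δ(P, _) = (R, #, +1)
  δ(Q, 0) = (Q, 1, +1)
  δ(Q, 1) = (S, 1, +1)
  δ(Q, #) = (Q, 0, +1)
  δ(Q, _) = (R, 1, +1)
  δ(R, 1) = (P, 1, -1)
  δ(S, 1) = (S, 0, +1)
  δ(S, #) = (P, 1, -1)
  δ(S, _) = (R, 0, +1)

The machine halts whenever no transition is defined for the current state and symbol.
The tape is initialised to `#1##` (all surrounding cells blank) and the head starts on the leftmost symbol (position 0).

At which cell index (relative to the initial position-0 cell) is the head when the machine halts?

state=P head=0 tape=[#]1##__   (P,#)→(S,0,+1)
state=S head=1 tape=0[1]##__   (S,1)→(S,0,+1)
state=S head=2 tape=00[#]#__   (S,#)→(P,1,-1)
state=P head=1 tape=0[0]1#__   (P,0)→(R,_,+1)
state=R head=2 tape=0_[1]#__   (R,1)→(P,1,-1)
state=P head=1 tape=0[_]1#__   (P,_)→(R,#,+1)
state=R head=2 tape=0#[1]#__   (R,1)→(P,1,-1)
state=P head=1 tape=0[#]1#__   (P,#)→(S,0,+1)
state=S head=2 tape=00[1]#__   (S,1)→(S,0,+1)
state=S head=3 tape=000[#]__   (S,#)→(P,1,-1)
state=P head=2 tape=00[0]1__   (P,0)→(R,_,+1)
state=R head=3 tape=00_[1]__   (R,1)→(P,1,-1)
state=P head=2 tape=00[_]1__   (P,_)→(R,#,+1)
state=R head=3 tape=00#[1]__   (R,1)→(P,1,-1)
state=P head=2 tape=00[#]1__   (P,#)→(S,0,+1)
state=S head=3 tape=000[1]__   (S,1)→(S,0,+1)
state=S head=4 tape=0000[_]_   (S,_)→(R,0,+1)
state=R head=5 tape=00000[_]
At halt the head is at cell 5.

5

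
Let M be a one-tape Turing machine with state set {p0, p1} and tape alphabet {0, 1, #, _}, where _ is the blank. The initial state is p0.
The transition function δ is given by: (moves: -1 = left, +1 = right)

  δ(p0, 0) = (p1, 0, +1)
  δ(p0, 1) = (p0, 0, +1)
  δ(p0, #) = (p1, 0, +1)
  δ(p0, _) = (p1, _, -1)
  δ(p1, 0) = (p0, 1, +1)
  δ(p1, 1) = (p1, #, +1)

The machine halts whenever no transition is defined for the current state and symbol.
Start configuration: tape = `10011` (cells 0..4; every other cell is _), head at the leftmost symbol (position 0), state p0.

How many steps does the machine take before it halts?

9

state=p0 head=0 tape=[1]0011_   (p0,1)→(p0,0,+1)
state=p0 head=1 tape=0[0]011_   (p0,0)→(p1,0,+1)
state=p1 head=2 tape=00[0]11_   (p1,0)→(p0,1,+1)
state=p0 head=3 tape=001[1]1_   (p0,1)→(p0,0,+1)
state=p0 head=4 tape=0010[1]_   (p0,1)→(p0,0,+1)
state=p0 head=5 tape=00100[_]   (p0,_)→(p1,_,-1)
state=p1 head=4 tape=0010[0]_   (p1,0)→(p0,1,+1)
state=p0 head=5 tape=00101[_]   (p0,_)→(p1,_,-1)
state=p1 head=4 tape=0010[1]_   (p1,1)→(p1,#,+1)
state=p1 head=5 tape=0010#[_]
M halts after 9 transitions.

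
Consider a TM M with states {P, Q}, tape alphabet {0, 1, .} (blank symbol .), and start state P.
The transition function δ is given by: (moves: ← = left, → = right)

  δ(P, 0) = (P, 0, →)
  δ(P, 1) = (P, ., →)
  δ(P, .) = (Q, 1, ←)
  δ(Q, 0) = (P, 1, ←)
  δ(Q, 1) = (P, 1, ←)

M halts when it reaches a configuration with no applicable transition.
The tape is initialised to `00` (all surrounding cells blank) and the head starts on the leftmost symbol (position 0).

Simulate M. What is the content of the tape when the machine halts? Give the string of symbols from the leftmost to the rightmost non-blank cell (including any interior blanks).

P | [0]0..   read 0 → write 0, move →, go to P
P | 0[0]..   read 0 → write 0, move →, go to P
P | 00[.].   read . → write 1, move ←, go to Q
Q | 0[0]1.   read 0 → write 1, move ←, go to P
P | [0]11.   read 0 → write 0, move →, go to P
P | 0[1]1.   read 1 → write ., move →, go to P
P | 0.[1].   read 1 → write ., move →, go to P
P | 0..[.]   read . → write 1, move ←, go to Q
Q | 0.[.]1
The non-blank tape span at halt is 0..1.

0..1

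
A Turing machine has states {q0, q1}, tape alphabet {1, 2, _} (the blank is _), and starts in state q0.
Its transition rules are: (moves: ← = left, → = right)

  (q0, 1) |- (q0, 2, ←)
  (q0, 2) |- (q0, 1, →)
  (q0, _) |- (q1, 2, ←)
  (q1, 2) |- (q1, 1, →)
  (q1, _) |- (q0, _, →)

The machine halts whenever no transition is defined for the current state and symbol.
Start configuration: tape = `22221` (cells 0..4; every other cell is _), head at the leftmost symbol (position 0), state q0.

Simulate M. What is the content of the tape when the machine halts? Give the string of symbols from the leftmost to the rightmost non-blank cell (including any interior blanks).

1111112

state=q0 head=0 tape=__[2]2221_   (q0,2)→(q0,1,→)
state=q0 head=1 tape=__1[2]221_   (q0,2)→(q0,1,→)
state=q0 head=2 tape=__11[2]21_   (q0,2)→(q0,1,→)
state=q0 head=3 tape=__111[2]1_   (q0,2)→(q0,1,→)
state=q0 head=4 tape=__1111[1]_   (q0,1)→(q0,2,←)
state=q0 head=3 tape=__111[1]2_   (q0,1)→(q0,2,←)
state=q0 head=2 tape=__11[1]22_   (q0,1)→(q0,2,←)
state=q0 head=1 tape=__1[1]222_   (q0,1)→(q0,2,←)
state=q0 head=0 tape=__[1]2222_   (q0,1)→(q0,2,←)
state=q0 head=-1 tape=_[_]22222_   (q0,_)→(q1,2,←)
state=q1 head=-2 tape=[_]222222_   (q1,_)→(q0,_,→)
state=q0 head=-1 tape=_[2]22222_   (q0,2)→(q0,1,→)
state=q0 head=0 tape=_1[2]2222_   (q0,2)→(q0,1,→)
state=q0 head=1 tape=_11[2]222_   (q0,2)→(q0,1,→)
state=q0 head=2 tape=_111[2]22_   (q0,2)→(q0,1,→)
state=q0 head=3 tape=_1111[2]2_   (q0,2)→(q0,1,→)
state=q0 head=4 tape=_11111[2]_   (q0,2)→(q0,1,→)
state=q0 head=5 tape=_111111[_]   (q0,_)→(q1,2,←)
state=q1 head=4 tape=_11111[1]2
The non-blank tape span at halt is 1111112.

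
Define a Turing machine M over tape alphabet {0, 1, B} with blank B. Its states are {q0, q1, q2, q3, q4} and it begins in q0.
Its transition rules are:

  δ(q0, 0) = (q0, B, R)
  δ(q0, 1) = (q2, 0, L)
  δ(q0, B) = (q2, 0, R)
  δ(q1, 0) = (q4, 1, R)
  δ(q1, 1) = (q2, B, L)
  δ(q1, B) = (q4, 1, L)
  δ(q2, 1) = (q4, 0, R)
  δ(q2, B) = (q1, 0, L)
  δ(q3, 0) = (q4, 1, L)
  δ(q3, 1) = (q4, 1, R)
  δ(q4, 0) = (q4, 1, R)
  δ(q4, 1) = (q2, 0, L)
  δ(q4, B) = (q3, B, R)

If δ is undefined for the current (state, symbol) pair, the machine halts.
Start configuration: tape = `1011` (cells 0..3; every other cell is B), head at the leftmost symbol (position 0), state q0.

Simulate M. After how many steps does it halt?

15

q0 | BBB[1]011BB   read 1 → write 0, move L, go to q2
q2 | BB[B]0011BB   read B → write 0, move L, go to q1
q1 | B[B]00011BB   read B → write 1, move L, go to q4
q4 | [B]100011BB   read B → write B, move R, go to q3
q3 | B[1]00011BB   read 1 → write 1, move R, go to q4
q4 | B1[0]0011BB   read 0 → write 1, move R, go to q4
q4 | B11[0]011BB   read 0 → write 1, move R, go to q4
q4 | B111[0]11BB   read 0 → write 1, move R, go to q4
q4 | B1111[1]1BB   read 1 → write 0, move L, go to q2
q2 | B111[1]01BB   read 1 → write 0, move R, go to q4
q4 | B1110[0]1BB   read 0 → write 1, move R, go to q4
q4 | B11101[1]BB   read 1 → write 0, move L, go to q2
q2 | B1110[1]0BB   read 1 → write 0, move R, go to q4
q4 | B11100[0]BB   read 0 → write 1, move R, go to q4
q4 | B111001[B]B   read B → write B, move R, go to q3
q3 | B111001B[B]
M halts after 15 transitions.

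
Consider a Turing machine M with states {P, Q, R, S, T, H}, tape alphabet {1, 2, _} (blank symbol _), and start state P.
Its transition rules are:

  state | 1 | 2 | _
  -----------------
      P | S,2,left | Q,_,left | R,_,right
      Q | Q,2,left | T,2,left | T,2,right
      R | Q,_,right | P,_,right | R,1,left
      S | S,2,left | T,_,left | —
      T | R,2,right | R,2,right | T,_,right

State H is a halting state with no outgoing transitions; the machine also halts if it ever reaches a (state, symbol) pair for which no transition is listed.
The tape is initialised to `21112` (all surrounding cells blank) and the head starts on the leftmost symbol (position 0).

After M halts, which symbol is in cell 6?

1

P | _[2]1112__   read 2 → write _, move left, go to Q
Q | [_]_1112__   read _ → write 2, move right, go to T
T | 2[_]1112__   read _ → write _, move right, go to T
T | 2_[1]112__   read 1 → write 2, move right, go to R
R | 2_2[1]12__   read 1 → write _, move right, go to Q
Q | 2_2_[1]2__   read 1 → write 2, move left, go to Q
Q | 2_2[_]22__   read _ → write 2, move right, go to T
T | 2_22[2]2__   read 2 → write 2, move right, go to R
R | 2_222[2]__   read 2 → write _, move right, go to P
P | 2_222_[_]_   read _ → write _, move right, go to R
R | 2_222__[_]   read _ → write 1, move left, go to R
R | 2_222_[_]1   read _ → write 1, move left, go to R
R | 2_222[_]11   read _ → write 1, move left, go to R
R | 2_22[2]111   read 2 → write _, move right, go to P
P | 2_22_[1]11   read 1 → write 2, move left, go to S
S | 2_22[_]211
Cell 6 holds 1 when M halts.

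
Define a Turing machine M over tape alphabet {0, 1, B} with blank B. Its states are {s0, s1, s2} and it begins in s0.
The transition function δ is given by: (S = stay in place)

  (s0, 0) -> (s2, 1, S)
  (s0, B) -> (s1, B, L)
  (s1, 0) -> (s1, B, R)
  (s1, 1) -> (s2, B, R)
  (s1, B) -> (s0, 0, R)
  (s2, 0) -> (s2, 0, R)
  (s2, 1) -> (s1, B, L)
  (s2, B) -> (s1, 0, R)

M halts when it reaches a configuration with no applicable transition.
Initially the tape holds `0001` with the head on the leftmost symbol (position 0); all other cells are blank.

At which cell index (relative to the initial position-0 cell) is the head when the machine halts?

3

s0 | B[0]001   read 0 → write 1, move S, go to s2
s2 | B[1]001   read 1 → write B, move L, go to s1
s1 | [B]B001   read B → write 0, move R, go to s0
s0 | 0[B]001   read B → write B, move L, go to s1
s1 | [0]B001   read 0 → write B, move R, go to s1
s1 | B[B]001   read B → write 0, move R, go to s0
s0 | B0[0]01   read 0 → write 1, move S, go to s2
s2 | B0[1]01   read 1 → write B, move L, go to s1
s1 | B[0]B01   read 0 → write B, move R, go to s1
s1 | BB[B]01   read B → write 0, move R, go to s0
s0 | BB0[0]1   read 0 → write 1, move S, go to s2
s2 | BB0[1]1   read 1 → write B, move L, go to s1
s1 | BB[0]B1   read 0 → write B, move R, go to s1
s1 | BBB[B]1   read B → write 0, move R, go to s0
s0 | BBB0[1]
At halt the head is at cell 3.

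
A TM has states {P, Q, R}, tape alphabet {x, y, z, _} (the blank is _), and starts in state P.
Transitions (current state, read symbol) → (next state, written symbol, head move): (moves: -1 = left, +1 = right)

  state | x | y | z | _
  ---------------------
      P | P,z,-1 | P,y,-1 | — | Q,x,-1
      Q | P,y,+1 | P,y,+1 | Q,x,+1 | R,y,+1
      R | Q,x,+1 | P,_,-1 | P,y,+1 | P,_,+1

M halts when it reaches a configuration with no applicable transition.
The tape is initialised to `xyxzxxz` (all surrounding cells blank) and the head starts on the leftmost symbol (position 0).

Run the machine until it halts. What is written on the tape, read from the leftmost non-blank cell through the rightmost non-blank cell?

P | ____[x]yxzxxz   read x → write z, move -1, go to P
P | ___[_]zyxzxxz   read _ → write x, move -1, go to Q
Q | __[_]xzyxzxxz   read _ → write y, move +1, go to R
R | __y[x]zyxzxxz   read x → write x, move +1, go to Q
Q | __yx[z]yxzxxz   read z → write x, move +1, go to Q
Q | __yxx[y]xzxxz   read y → write y, move +1, go to P
P | __yxxy[x]zxxz   read x → write z, move -1, go to P
P | __yxx[y]zzxxz   read y → write y, move -1, go to P
P | __yx[x]yzzxxz   read x → write z, move -1, go to P
P | __y[x]zyzzxxz   read x → write z, move -1, go to P
P | __[y]zzyzzxxz   read y → write y, move -1, go to P
P | _[_]yzzyzzxxz   read _ → write x, move -1, go to Q
Q | [_]xyzzyzzxxz   read _ → write y, move +1, go to R
R | y[x]yzzyzzxxz   read x → write x, move +1, go to Q
Q | yx[y]zzyzzxxz   read y → write y, move +1, go to P
P | yxy[z]zyzzxxz
The non-blank tape span at halt is yxyzzyzzxxz.

yxyzzyzzxxz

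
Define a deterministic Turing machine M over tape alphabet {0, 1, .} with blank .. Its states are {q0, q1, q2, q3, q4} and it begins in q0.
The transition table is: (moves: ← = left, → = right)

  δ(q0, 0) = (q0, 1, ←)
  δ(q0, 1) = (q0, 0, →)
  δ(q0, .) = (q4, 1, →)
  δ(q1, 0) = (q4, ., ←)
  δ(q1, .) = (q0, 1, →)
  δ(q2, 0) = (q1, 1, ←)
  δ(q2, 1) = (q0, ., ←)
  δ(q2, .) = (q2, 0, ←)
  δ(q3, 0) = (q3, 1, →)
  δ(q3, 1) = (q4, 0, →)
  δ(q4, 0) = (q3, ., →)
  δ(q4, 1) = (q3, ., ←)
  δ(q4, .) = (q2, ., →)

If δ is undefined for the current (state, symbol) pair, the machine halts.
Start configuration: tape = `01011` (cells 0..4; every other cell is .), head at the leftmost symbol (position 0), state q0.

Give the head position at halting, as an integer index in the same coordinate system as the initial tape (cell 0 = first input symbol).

8

state=q0 head=0 tape=.[0]1011....   (q0,0)→(q0,1,←)
state=q0 head=-1 tape=[.]11011....   (q0,.)→(q4,1,→)
state=q4 head=0 tape=1[1]1011....   (q4,1)→(q3,.,←)
state=q3 head=-1 tape=[1].1011....   (q3,1)→(q4,0,→)
state=q4 head=0 tape=0[.]1011....   (q4,.)→(q2,.,→)
state=q2 head=1 tape=0.[1]011....   (q2,1)→(q0,.,←)
state=q0 head=0 tape=0[.].011....   (q0,.)→(q4,1,→)
state=q4 head=1 tape=01[.]011....   (q4,.)→(q2,.,→)
state=q2 head=2 tape=01.[0]11....   (q2,0)→(q1,1,←)
state=q1 head=1 tape=01[.]111....   (q1,.)→(q0,1,→)
state=q0 head=2 tape=011[1]11....   (q0,1)→(q0,0,→)
state=q0 head=3 tape=0110[1]1....   (q0,1)→(q0,0,→)
state=q0 head=4 tape=01100[1]....   (q0,1)→(q0,0,→)
state=q0 head=5 tape=011000[.]...   (q0,.)→(q4,1,→)
state=q4 head=6 tape=0110001[.]..   (q4,.)→(q2,.,→)
state=q2 head=7 tape=0110001.[.].   (q2,.)→(q2,0,←)
state=q2 head=6 tape=0110001[.]0.   (q2,.)→(q2,0,←)
state=q2 head=5 tape=011000[1]00.   (q2,1)→(q0,.,←)
state=q0 head=4 tape=01100[0].00.   (q0,0)→(q0,1,←)
state=q0 head=3 tape=0110[0]1.00.   (q0,0)→(q0,1,←)
state=q0 head=2 tape=011[0]11.00.   (q0,0)→(q0,1,←)
state=q0 head=1 tape=01[1]111.00.   (q0,1)→(q0,0,→)
state=q0 head=2 tape=010[1]11.00.   (q0,1)→(q0,0,→)
state=q0 head=3 tape=0100[1]1.00.   (q0,1)→(q0,0,→)
state=q0 head=4 tape=01000[1].00.   (q0,1)→(q0,0,→)
state=q0 head=5 tape=010000[.]00.   (q0,.)→(q4,1,→)
state=q4 head=6 tape=0100001[0]0.   (q4,0)→(q3,.,→)
state=q3 head=7 tape=0100001.[0].   (q3,0)→(q3,1,→)
state=q3 head=8 tape=0100001.1[.]
At halt the head is at cell 8.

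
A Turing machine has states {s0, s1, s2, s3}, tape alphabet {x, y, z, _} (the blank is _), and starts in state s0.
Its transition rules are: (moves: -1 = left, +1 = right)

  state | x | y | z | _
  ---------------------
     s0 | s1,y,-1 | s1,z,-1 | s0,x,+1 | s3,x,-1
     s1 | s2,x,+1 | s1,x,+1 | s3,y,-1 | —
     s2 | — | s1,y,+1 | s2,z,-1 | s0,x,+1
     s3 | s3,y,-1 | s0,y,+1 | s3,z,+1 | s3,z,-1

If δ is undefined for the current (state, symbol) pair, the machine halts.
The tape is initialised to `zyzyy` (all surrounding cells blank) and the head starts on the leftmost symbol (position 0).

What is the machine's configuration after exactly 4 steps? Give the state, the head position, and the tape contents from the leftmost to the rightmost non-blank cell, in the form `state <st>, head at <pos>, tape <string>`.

state s2, head at 0, tape xzzyy

s0 | [z]yzyy   read z → write x, move +1, go to s0
s0 | x[y]zyy   read y → write z, move -1, go to s1
s1 | [x]zzyy   read x → write x, move +1, go to s2
s2 | x[z]zyy   read z → write z, move -1, go to s2
s2 | [x]zzyy
After 4 steps: state s2, head at 0, tape xzzyy.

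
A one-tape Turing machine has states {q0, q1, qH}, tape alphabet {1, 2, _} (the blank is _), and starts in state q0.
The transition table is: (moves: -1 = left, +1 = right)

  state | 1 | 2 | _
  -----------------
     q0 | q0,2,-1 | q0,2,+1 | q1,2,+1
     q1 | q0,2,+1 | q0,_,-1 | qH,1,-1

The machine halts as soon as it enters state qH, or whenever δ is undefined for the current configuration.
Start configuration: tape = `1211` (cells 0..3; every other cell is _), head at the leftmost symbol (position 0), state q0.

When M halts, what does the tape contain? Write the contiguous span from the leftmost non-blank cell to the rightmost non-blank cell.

state=q0 head=0 tape=_[1]211__   (q0,1)→(q0,2,-1)
state=q0 head=-1 tape=[_]2211__   (q0,_)→(q1,2,+1)
state=q1 head=0 tape=2[2]211__   (q1,2)→(q0,_,-1)
state=q0 head=-1 tape=[2]_211__   (q0,2)→(q0,2,+1)
state=q0 head=0 tape=2[_]211__   (q0,_)→(q1,2,+1)
state=q1 head=1 tape=22[2]11__   (q1,2)→(q0,_,-1)
state=q0 head=0 tape=2[2]_11__   (q0,2)→(q0,2,+1)
state=q0 head=1 tape=22[_]11__   (q0,_)→(q1,2,+1)
state=q1 head=2 tape=222[1]1__   (q1,1)→(q0,2,+1)
state=q0 head=3 tape=2222[1]__   (q0,1)→(q0,2,-1)
state=q0 head=2 tape=222[2]2__   (q0,2)→(q0,2,+1)
state=q0 head=3 tape=2222[2]__   (q0,2)→(q0,2,+1)
state=q0 head=4 tape=22222[_]_   (q0,_)→(q1,2,+1)
state=q1 head=5 tape=222222[_]   (q1,_)→(qH,1,-1)
state=qH head=4 tape=22222[2]1
The non-blank tape span at halt is 2222221.

2222221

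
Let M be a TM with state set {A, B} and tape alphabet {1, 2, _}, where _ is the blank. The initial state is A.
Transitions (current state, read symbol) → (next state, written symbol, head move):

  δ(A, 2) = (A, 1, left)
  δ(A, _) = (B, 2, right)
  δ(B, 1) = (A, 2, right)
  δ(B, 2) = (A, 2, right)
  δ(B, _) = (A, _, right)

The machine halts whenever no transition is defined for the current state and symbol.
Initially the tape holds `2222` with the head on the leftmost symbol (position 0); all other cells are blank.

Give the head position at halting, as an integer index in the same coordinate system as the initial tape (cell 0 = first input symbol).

0

state=A head=0 tape=__[2]222   (A,2)→(A,1,left)
state=A head=-1 tape=_[_]1222   (A,_)→(B,2,right)
state=B head=0 tape=_2[1]222   (B,1)→(A,2,right)
state=A head=1 tape=_22[2]22   (A,2)→(A,1,left)
state=A head=0 tape=_2[2]122   (A,2)→(A,1,left)
state=A head=-1 tape=_[2]1122   (A,2)→(A,1,left)
state=A head=-2 tape=[_]11122   (A,_)→(B,2,right)
state=B head=-1 tape=2[1]1122   (B,1)→(A,2,right)
state=A head=0 tape=22[1]122
At halt the head is at cell 0.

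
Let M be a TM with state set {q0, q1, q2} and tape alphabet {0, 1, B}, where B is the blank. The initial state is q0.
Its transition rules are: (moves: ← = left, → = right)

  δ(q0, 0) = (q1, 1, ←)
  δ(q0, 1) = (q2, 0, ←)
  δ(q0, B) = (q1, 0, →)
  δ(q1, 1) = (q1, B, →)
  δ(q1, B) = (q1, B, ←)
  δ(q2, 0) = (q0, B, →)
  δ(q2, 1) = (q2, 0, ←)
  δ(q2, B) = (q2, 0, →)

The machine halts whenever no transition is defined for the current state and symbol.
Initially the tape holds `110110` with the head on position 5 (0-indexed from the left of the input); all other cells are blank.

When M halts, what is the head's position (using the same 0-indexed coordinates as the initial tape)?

q0 | 11011[0]B   read 0 → write 1, move ←, go to q1
q1 | 1101[1]1B   read 1 → write B, move →, go to q1
q1 | 1101B[1]B   read 1 → write B, move →, go to q1
q1 | 1101BB[B]   read B → write B, move ←, go to q1
q1 | 1101B[B]B   read B → write B, move ←, go to q1
q1 | 1101[B]BB   read B → write B, move ←, go to q1
q1 | 110[1]BBB   read 1 → write B, move →, go to q1
q1 | 110B[B]BB   read B → write B, move ←, go to q1
q1 | 110[B]BBB   read B → write B, move ←, go to q1
q1 | 11[0]BBBB
At halt the head is at cell 2.

2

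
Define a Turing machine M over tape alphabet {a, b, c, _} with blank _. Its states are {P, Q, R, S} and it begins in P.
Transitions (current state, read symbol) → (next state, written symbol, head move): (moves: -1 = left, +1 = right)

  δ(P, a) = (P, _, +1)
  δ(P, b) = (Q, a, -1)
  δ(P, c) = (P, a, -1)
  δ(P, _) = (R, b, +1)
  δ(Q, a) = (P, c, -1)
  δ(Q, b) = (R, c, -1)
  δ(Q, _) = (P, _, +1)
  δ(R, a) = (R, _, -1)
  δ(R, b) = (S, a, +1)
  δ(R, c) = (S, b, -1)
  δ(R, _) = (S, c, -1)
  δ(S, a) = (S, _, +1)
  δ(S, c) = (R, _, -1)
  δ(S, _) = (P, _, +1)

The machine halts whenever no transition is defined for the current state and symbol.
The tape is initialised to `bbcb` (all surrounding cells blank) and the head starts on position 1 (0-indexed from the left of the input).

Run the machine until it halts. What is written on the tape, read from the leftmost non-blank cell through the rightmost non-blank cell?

state=P head=1 tape=__b[b]cb__   (P,b)→(Q,a,-1)
state=Q head=0 tape=__[b]acb__   (Q,b)→(R,c,-1)
state=R head=-1 tape=_[_]cacb__   (R,_)→(S,c,-1)
state=S head=-2 tape=[_]ccacb__   (S,_)→(P,_,+1)
state=P head=-1 tape=_[c]cacb__   (P,c)→(P,a,-1)
state=P head=-2 tape=[_]acacb__   (P,_)→(R,b,+1)
state=R head=-1 tape=b[a]cacb__   (R,a)→(R,_,-1)
state=R head=-2 tape=[b]_cacb__   (R,b)→(S,a,+1)
state=S head=-1 tape=a[_]cacb__   (S,_)→(P,_,+1)
state=P head=0 tape=a_[c]acb__   (P,c)→(P,a,-1)
state=P head=-1 tape=a[_]aacb__   (P,_)→(R,b,+1)
state=R head=0 tape=ab[a]acb__   (R,a)→(R,_,-1)
state=R head=-1 tape=a[b]_acb__   (R,b)→(S,a,+1)
state=S head=0 tape=aa[_]acb__   (S,_)→(P,_,+1)
state=P head=1 tape=aa_[a]cb__   (P,a)→(P,_,+1)
state=P head=2 tape=aa__[c]b__   (P,c)→(P,a,-1)
state=P head=1 tape=aa_[_]ab__   (P,_)→(R,b,+1)
state=R head=2 tape=aa_b[a]b__   (R,a)→(R,_,-1)
state=R head=1 tape=aa_[b]_b__   (R,b)→(S,a,+1)
state=S head=2 tape=aa_a[_]b__   (S,_)→(P,_,+1)
state=P head=3 tape=aa_a_[b]__   (P,b)→(Q,a,-1)
state=Q head=2 tape=aa_a[_]a__   (Q,_)→(P,_,+1)
state=P head=3 tape=aa_a_[a]__   (P,a)→(P,_,+1)
state=P head=4 tape=aa_a__[_]_   (P,_)→(R,b,+1)
state=R head=5 tape=aa_a__b[_]   (R,_)→(S,c,-1)
state=S head=4 tape=aa_a__[b]c
The non-blank tape span at halt is aa_a__bc.

aa_a__bc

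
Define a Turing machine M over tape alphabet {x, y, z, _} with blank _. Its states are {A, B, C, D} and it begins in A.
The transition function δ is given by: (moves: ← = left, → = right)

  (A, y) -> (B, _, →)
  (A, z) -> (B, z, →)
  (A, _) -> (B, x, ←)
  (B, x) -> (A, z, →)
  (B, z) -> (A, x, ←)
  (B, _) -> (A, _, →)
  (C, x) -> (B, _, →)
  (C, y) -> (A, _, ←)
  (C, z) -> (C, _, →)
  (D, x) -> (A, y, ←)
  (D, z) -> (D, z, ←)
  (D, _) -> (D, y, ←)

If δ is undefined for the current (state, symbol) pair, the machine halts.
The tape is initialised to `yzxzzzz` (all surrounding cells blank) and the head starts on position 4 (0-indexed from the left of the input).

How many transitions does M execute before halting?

8

state=A head=4 tape=yzxz[z]zz__   (A,z)→(B,z,→)
state=B head=5 tape=yzxzz[z]z__   (B,z)→(A,x,←)
state=A head=4 tape=yzxz[z]xz__   (A,z)→(B,z,→)
state=B head=5 tape=yzxzz[x]z__   (B,x)→(A,z,→)
state=A head=6 tape=yzxzzz[z]__   (A,z)→(B,z,→)
state=B head=7 tape=yzxzzzz[_]_   (B,_)→(A,_,→)
state=A head=8 tape=yzxzzzz_[_]   (A,_)→(B,x,←)
state=B head=7 tape=yzxzzzz[_]x   (B,_)→(A,_,→)
state=A head=8 tape=yzxzzzz_[x]
M halts after 8 transitions.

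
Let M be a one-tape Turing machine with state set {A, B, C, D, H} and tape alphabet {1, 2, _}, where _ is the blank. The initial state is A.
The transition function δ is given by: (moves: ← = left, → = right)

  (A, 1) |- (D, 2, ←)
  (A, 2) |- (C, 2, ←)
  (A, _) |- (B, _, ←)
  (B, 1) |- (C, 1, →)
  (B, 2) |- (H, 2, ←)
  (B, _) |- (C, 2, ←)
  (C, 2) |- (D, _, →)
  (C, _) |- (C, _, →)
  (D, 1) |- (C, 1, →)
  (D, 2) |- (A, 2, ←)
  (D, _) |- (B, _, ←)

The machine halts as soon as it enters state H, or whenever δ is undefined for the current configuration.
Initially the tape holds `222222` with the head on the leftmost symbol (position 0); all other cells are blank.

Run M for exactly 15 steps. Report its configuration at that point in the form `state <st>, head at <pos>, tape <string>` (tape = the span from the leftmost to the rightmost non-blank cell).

state=A head=0 tape=__[2]22222   (A,2)→(C,2,←)
state=C head=-1 tape=_[_]222222   (C,_)→(C,_,→)
state=C head=0 tape=__[2]22222   (C,2)→(D,_,→)
state=D head=1 tape=___[2]2222   (D,2)→(A,2,←)
state=A head=0 tape=__[_]22222   (A,_)→(B,_,←)
state=B head=-1 tape=_[_]_22222   (B,_)→(C,2,←)
state=C head=-2 tape=[_]2_22222   (C,_)→(C,_,→)
state=C head=-1 tape=_[2]_22222   (C,2)→(D,_,→)
state=D head=0 tape=__[_]22222   (D,_)→(B,_,←)
state=B head=-1 tape=_[_]_22222   (B,_)→(C,2,←)
state=C head=-2 tape=[_]2_22222   (C,_)→(C,_,→)
state=C head=-1 tape=_[2]_22222   (C,2)→(D,_,→)
state=D head=0 tape=__[_]22222   (D,_)→(B,_,←)
state=B head=-1 tape=_[_]_22222   (B,_)→(C,2,←)
state=C head=-2 tape=[_]2_22222   (C,_)→(C,_,→)
state=C head=-1 tape=_[2]_22222
After 15 steps: state C, head at -1, tape 2_22222.

state C, head at -1, tape 2_22222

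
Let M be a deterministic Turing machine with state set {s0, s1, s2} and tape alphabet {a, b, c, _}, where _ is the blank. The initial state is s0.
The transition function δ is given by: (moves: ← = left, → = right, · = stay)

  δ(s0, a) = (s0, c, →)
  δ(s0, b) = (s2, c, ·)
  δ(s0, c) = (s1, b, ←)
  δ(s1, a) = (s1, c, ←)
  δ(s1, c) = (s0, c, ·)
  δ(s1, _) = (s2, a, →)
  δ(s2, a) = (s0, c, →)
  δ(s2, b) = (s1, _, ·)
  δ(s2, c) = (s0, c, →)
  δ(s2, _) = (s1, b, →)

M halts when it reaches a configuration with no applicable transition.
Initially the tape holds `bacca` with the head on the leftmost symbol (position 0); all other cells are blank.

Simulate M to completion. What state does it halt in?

s0

s0 | _[b]acca_   read b → write c, move ·, go to s2
s2 | _[c]acca_   read c → write c, move →, go to s0
s0 | _c[a]cca_   read a → write c, move →, go to s0
s0 | _cc[c]ca_   read c → write b, move ←, go to s1
s1 | _c[c]bca_   read c → write c, move ·, go to s0
s0 | _c[c]bca_   read c → write b, move ←, go to s1
s1 | _[c]bbca_   read c → write c, move ·, go to s0
s0 | _[c]bbca_   read c → write b, move ←, go to s1
s1 | [_]bbbca_   read _ → write a, move →, go to s2
s2 | a[b]bbca_   read b → write _, move ·, go to s1
s1 | a[_]bbca_   read _ → write a, move →, go to s2
s2 | aa[b]bca_   read b → write _, move ·, go to s1
s1 | aa[_]bca_   read _ → write a, move →, go to s2
s2 | aaa[b]ca_   read b → write _, move ·, go to s1
s1 | aaa[_]ca_   read _ → write a, move →, go to s2
s2 | aaaa[c]a_   read c → write c, move →, go to s0
s0 | aaaac[a]_   read a → write c, move →, go to s0
s0 | aaaacc[_]
No transition is defined for (s0, _); M halts in state s0.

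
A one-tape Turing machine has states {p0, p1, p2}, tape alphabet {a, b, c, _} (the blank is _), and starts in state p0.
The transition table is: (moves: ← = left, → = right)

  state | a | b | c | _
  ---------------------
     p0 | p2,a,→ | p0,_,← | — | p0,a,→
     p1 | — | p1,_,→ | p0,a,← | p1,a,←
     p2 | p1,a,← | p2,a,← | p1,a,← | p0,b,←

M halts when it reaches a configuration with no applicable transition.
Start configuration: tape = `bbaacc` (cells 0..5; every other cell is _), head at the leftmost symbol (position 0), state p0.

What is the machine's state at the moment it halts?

p0 | _[b]baacc   read b → write _, move ←, go to p0
p0 | [_]_baacc   read _ → write a, move →, go to p0
p0 | a[_]baacc   read _ → write a, move →, go to p0
p0 | aa[b]aacc   read b → write _, move ←, go to p0
p0 | a[a]_aacc   read a → write a, move →, go to p2
p2 | aa[_]aacc   read _ → write b, move ←, go to p0
p0 | a[a]baacc   read a → write a, move →, go to p2
p2 | aa[b]aacc   read b → write a, move ←, go to p2
p2 | a[a]aaacc   read a → write a, move ←, go to p1
p1 | [a]aaaacc
No transition is defined for (p1, a); M halts in state p1.

p1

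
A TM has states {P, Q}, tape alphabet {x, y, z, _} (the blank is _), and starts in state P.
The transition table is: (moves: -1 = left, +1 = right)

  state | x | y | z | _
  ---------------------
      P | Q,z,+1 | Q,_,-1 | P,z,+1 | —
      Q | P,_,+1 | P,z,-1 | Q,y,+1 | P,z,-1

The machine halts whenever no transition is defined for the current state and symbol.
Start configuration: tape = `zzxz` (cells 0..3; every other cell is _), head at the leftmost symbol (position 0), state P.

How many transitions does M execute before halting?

P | __[z]zxz_   read z → write z, move +1, go to P
P | __z[z]xz_   read z → write z, move +1, go to P
P | __zz[x]z_   read x → write z, move +1, go to Q
Q | __zzz[z]_   read z → write y, move +1, go to Q
Q | __zzzy[_]   read _ → write z, move -1, go to P
P | __zzz[y]z   read y → write _, move -1, go to Q
Q | __zz[z]_z   read z → write y, move +1, go to Q
Q | __zzy[_]z   read _ → write z, move -1, go to P
P | __zz[y]zz   read y → write _, move -1, go to Q
Q | __z[z]_zz   read z → write y, move +1, go to Q
Q | __zy[_]zz   read _ → write z, move -1, go to P
P | __z[y]zzz   read y → write _, move -1, go to Q
Q | __[z]_zzz   read z → write y, move +1, go to Q
Q | __y[_]zzz   read _ → write z, move -1, go to P
P | __[y]zzzz   read y → write _, move -1, go to Q
Q | _[_]_zzzz   read _ → write z, move -1, go to P
P | [_]z_zzzz
M halts after 16 transitions.

16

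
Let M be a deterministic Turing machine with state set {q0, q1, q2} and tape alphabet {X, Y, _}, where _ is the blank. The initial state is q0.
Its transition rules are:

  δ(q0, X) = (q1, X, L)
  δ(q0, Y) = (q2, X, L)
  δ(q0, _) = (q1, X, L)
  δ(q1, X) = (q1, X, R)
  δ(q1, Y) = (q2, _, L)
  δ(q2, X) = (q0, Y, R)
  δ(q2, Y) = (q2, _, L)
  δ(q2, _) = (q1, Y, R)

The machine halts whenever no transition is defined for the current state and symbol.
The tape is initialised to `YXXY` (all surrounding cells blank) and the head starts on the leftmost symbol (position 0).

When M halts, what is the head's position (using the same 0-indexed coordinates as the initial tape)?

-1

q0 | __[Y]XXY   read Y → write X, move L, go to q2
q2 | _[_]XXXY   read _ → write Y, move R, go to q1
q1 | _Y[X]XXY   read X → write X, move R, go to q1
q1 | _YX[X]XY   read X → write X, move R, go to q1
q1 | _YXX[X]Y   read X → write X, move R, go to q1
q1 | _YXXX[Y]   read Y → write _, move L, go to q2
q2 | _YXX[X]_   read X → write Y, move R, go to q0
q0 | _YXXY[_]   read _ → write X, move L, go to q1
q1 | _YXX[Y]X   read Y → write _, move L, go to q2
q2 | _YX[X]_X   read X → write Y, move R, go to q0
q0 | _YXY[_]X   read _ → write X, move L, go to q1
q1 | _YX[Y]XX   read Y → write _, move L, go to q2
q2 | _Y[X]_XX   read X → write Y, move R, go to q0
q0 | _YY[_]XX   read _ → write X, move L, go to q1
q1 | _Y[Y]XXX   read Y → write _, move L, go to q2
q2 | _[Y]_XXX   read Y → write _, move L, go to q2
q2 | [_]__XXX   read _ → write Y, move R, go to q1
q1 | Y[_]_XXX
At halt the head is at cell -1.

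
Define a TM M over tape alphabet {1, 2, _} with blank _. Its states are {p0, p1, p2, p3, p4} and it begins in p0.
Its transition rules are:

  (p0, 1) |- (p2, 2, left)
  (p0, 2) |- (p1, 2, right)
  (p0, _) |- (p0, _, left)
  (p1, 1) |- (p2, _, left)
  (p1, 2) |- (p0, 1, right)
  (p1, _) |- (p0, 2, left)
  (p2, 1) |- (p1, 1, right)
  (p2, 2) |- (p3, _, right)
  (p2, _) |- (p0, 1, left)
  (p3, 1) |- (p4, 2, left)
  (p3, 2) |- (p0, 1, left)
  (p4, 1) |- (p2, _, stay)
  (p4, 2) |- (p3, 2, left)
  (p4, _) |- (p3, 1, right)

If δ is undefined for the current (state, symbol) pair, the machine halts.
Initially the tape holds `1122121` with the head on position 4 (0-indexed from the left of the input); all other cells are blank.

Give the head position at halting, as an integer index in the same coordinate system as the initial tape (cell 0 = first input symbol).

state=p0 head=4 tape=1122[1]21   (p0,1)→(p2,2,left)
state=p2 head=3 tape=112[2]221   (p2,2)→(p3,_,right)
state=p3 head=4 tape=112_[2]21   (p3,2)→(p0,1,left)
state=p0 head=3 tape=112[_]121   (p0,_)→(p0,_,left)
state=p0 head=2 tape=11[2]_121   (p0,2)→(p1,2,right)
state=p1 head=3 tape=112[_]121   (p1,_)→(p0,2,left)
state=p0 head=2 tape=11[2]2121   (p0,2)→(p1,2,right)
state=p1 head=3 tape=112[2]121   (p1,2)→(p0,1,right)
state=p0 head=4 tape=1121[1]21   (p0,1)→(p2,2,left)
state=p2 head=3 tape=112[1]221   (p2,1)→(p1,1,right)
state=p1 head=4 tape=1121[2]21   (p1,2)→(p0,1,right)
state=p0 head=5 tape=11211[2]1   (p0,2)→(p1,2,right)
state=p1 head=6 tape=112112[1]   (p1,1)→(p2,_,left)
state=p2 head=5 tape=11211[2]_   (p2,2)→(p3,_,right)
state=p3 head=6 tape=11211_[_]
At halt the head is at cell 6.

6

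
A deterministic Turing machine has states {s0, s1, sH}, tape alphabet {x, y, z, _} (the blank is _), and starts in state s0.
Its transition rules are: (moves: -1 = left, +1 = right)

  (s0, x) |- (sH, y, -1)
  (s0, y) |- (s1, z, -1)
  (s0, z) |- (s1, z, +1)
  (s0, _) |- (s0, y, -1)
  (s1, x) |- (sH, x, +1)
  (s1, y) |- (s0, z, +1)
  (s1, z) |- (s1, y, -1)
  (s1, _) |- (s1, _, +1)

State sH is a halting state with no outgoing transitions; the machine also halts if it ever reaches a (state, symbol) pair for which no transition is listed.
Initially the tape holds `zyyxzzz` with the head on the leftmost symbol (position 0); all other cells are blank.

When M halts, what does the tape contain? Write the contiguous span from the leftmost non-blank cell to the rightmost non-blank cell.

zzzyzzz

s0 | _[z]yyxzzz   read z → write z, move +1, go to s1
s1 | _z[y]yxzzz   read y → write z, move +1, go to s0
s0 | _zz[y]xzzz   read y → write z, move -1, go to s1
s1 | _z[z]zxzzz   read z → write y, move -1, go to s1
s1 | _[z]yzxzzz   read z → write y, move -1, go to s1
s1 | [_]yyzxzzz   read _ → write _, move +1, go to s1
s1 | _[y]yzxzzz   read y → write z, move +1, go to s0
s0 | _z[y]zxzzz   read y → write z, move -1, go to s1
s1 | _[z]zzxzzz   read z → write y, move -1, go to s1
s1 | [_]yzzxzzz   read _ → write _, move +1, go to s1
s1 | _[y]zzxzzz   read y → write z, move +1, go to s0
s0 | _z[z]zxzzz   read z → write z, move +1, go to s1
s1 | _zz[z]xzzz   read z → write y, move -1, go to s1
s1 | _z[z]yxzzz   read z → write y, move -1, go to s1
s1 | _[z]yyxzzz   read z → write y, move -1, go to s1
s1 | [_]yyyxzzz   read _ → write _, move +1, go to s1
s1 | _[y]yyxzzz   read y → write z, move +1, go to s0
s0 | _z[y]yxzzz   read y → write z, move -1, go to s1
s1 | _[z]zyxzzz   read z → write y, move -1, go to s1
s1 | [_]yzyxzzz   read _ → write _, move +1, go to s1
s1 | _[y]zyxzzz   read y → write z, move +1, go to s0
s0 | _z[z]yxzzz   read z → write z, move +1, go to s1
s1 | _zz[y]xzzz   read y → write z, move +1, go to s0
s0 | _zzz[x]zzz   read x → write y, move -1, go to sH
sH | _zz[z]yzzz
The non-blank tape span at halt is zzzyzzz.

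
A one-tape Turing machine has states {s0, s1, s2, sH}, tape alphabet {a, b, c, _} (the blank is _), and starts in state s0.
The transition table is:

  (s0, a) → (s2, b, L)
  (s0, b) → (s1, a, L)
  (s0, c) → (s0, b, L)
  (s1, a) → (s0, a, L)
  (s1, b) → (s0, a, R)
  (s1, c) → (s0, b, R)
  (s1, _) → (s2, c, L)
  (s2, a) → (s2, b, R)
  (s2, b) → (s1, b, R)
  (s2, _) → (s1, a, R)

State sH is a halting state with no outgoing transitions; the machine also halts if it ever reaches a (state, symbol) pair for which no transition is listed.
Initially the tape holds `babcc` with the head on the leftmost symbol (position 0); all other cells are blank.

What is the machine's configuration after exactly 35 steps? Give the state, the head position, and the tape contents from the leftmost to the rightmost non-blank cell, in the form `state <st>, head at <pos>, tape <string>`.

state s0, head at 1, tape abbbaac

s0 | __[b]abcc   read b → write a, move L, go to s1
s1 | _[_]aabcc   read _ → write c, move L, go to s2
s2 | [_]caabcc   read _ → write a, move R, go to s1
s1 | a[c]aabcc   read c → write b, move R, go to s0
s0 | ab[a]abcc   read a → write b, move L, go to s2
s2 | a[b]babcc   read b → write b, move R, go to s1
s1 | ab[b]abcc   read b → write a, move R, go to s0
s0 | aba[a]bcc   read a → write b, move L, go to s2
s2 | ab[a]bbcc   read a → write b, move R, go to s2
s2 | abb[b]bcc   read b → write b, move R, go to s1
s1 | abbb[b]cc   read b → write a, move R, go to s0
s0 | abbba[c]c   read c → write b, move L, go to s0
s0 | abbb[a]bc   read a → write b, move L, go to s2
s2 | abb[b]bbc   read b → write b, move R, go to s1
s1 | abbb[b]bc   read b → write a, move R, go to s0
s0 | abbba[b]c   read b → write a, move L, go to s1
s1 | abbb[a]ac   read a → write a, move L, go to s0
s0 | abb[b]aac   read b → write a, move L, go to s1
s1 | ab[b]aaac   read b → write a, move R, go to s0
s0 | aba[a]aac   read a → write b, move L, go to s2
s2 | ab[a]baac   read a → write b, move R, go to s2
s2 | abb[b]aac   read b → write b, move R, go to s1
s1 | abbb[a]ac   read a → write a, move L, go to s0
s0 | abb[b]aac   read b → write a, move L, go to s1
s1 | ab[b]aaac   read b → write a, move R, go to s0
s0 | aba[a]aac   read a → write b, move L, go to s2
s2 | ab[a]baac   read a → write b, move R, go to s2
s2 | abb[b]aac   read b → write b, move R, go to s1
s1 | abbb[a]ac   read a → write a, move L, go to s0
s0 | abb[b]aac   read b → write a, move L, go to s1
s1 | ab[b]aaac   read b → write a, move R, go to s0
s0 | aba[a]aac   read a → write b, move L, go to s2
s2 | ab[a]baac   read a → write b, move R, go to s2
s2 | abb[b]aac   read b → write b, move R, go to s1
s1 | abbb[a]ac   read a → write a, move L, go to s0
s0 | abb[b]aac
After 35 steps: state s0, head at 1, tape abbbaac.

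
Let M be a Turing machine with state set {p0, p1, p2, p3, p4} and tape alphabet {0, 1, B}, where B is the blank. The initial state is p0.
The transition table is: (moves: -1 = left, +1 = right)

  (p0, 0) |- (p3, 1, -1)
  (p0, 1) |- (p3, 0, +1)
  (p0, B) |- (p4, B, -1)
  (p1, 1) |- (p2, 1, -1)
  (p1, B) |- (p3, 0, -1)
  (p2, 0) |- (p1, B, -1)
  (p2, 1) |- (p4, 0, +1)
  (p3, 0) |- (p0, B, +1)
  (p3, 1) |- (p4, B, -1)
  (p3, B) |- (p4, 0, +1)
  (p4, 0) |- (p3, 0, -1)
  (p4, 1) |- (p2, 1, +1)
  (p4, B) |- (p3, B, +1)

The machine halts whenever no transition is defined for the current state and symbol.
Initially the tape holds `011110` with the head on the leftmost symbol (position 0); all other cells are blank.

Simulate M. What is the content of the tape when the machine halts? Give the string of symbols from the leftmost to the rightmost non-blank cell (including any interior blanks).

state=p0 head=0 tape=BBB[0]11110   (p0,0)→(p3,1,-1)
state=p3 head=-1 tape=BB[B]111110   (p3,B)→(p4,0,+1)
state=p4 head=0 tape=BB0[1]11110   (p4,1)→(p2,1,+1)
state=p2 head=1 tape=BB01[1]1110   (p2,1)→(p4,0,+1)
state=p4 head=2 tape=BB010[1]110   (p4,1)→(p2,1,+1)
state=p2 head=3 tape=BB0101[1]10   (p2,1)→(p4,0,+1)
state=p4 head=4 tape=BB01010[1]0   (p4,1)→(p2,1,+1)
state=p2 head=5 tape=BB010101[0]   (p2,0)→(p1,B,-1)
state=p1 head=4 tape=BB01010[1]B   (p1,1)→(p2,1,-1)
state=p2 head=3 tape=BB0101[0]1B   (p2,0)→(p1,B,-1)
state=p1 head=2 tape=BB010[1]B1B   (p1,1)→(p2,1,-1)
state=p2 head=1 tape=BB01[0]1B1B   (p2,0)→(p1,B,-1)
state=p1 head=0 tape=BB0[1]B1B1B   (p1,1)→(p2,1,-1)
state=p2 head=-1 tape=BB[0]1B1B1B   (p2,0)→(p1,B,-1)
state=p1 head=-2 tape=B[B]B1B1B1B   (p1,B)→(p3,0,-1)
state=p3 head=-3 tape=[B]0B1B1B1B   (p3,B)→(p4,0,+1)
state=p4 head=-2 tape=0[0]B1B1B1B   (p4,0)→(p3,0,-1)
state=p3 head=-3 tape=[0]0B1B1B1B   (p3,0)→(p0,B,+1)
state=p0 head=-2 tape=B[0]B1B1B1B   (p0,0)→(p3,1,-1)
state=p3 head=-3 tape=[B]1B1B1B1B   (p3,B)→(p4,0,+1)
state=p4 head=-2 tape=0[1]B1B1B1B   (p4,1)→(p2,1,+1)
state=p2 head=-1 tape=01[B]1B1B1B
The non-blank tape span at halt is 01B1B1B1.

01B1B1B1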